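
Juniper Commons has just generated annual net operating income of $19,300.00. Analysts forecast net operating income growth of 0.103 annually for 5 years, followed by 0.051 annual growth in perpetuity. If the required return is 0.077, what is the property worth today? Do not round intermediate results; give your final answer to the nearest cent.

$982711.55

D_1 = 21287.90000
D_2 = 23480.55370
D_3 = 25899.05073
D_4 = 28566.65296
D_5 = 31509.01821
Terminal value at year 5: TV = D_5×(1+g_2)/(r−g_2) = 33115.97814/0.026 = 1273691.46691
P_0 = D_1/(1+r)^1 + D_2/(1+r)^2 + D_3/(1+r)^3 + D_4/(1+r)^4 + D_5/(1+r)^5 + TV/(1+r)^5
    = 19765.92386 + 20243.09565 + 20731.78692 + 21232.27574 + 21744.84692 + 878993.61986 = 982711.54895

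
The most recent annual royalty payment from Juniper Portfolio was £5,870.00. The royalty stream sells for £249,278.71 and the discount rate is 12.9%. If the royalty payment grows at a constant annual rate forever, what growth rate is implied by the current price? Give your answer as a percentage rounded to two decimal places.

10.30%

P = D₀(1+g)/(r−g) ⇒ P(r−g) = D₀(1+g) ⇒ g(P+D₀) = P·r − D₀
g = (P·r − D₀)/(P + D₀) = (£249,278.71×0.129 − £5,870.00) / (£249,278.71 + £5,870.00) = 0.103026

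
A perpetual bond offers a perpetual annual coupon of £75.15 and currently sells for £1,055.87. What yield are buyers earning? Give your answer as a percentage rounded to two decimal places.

P = C/r ⇒ r = C/P = £75.15/£1,055.87 = 0.071174

7.12%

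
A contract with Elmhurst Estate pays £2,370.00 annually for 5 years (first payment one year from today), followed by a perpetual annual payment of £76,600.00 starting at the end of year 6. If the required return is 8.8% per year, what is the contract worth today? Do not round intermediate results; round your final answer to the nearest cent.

PV of 5-year annuity: £2,370.00 × [1 − (1+0.088)^−5] / 0.088 = 9266.51087
Perpetuity value at year 5: £76,600.00 / 0.088 = 870454.54545
PV of perpetuity: 870454.54545 / (1+0.088)^5 = 570954.65836
Total PV = 9266.51087 + 570954.65836 = 580221.16923

£580221.17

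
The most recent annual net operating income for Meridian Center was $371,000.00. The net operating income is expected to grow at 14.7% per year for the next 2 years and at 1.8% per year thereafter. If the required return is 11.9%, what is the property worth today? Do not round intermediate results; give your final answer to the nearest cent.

$4698945.98

D_1 = 425537.00000
D_2 = 488090.93900
Terminal value at year 2: TV = D_2×(1+g_2)/(r−g_2) = 496876.57590/0.101 = 4919570.05844
P_0 = D_1/(1+r)^1 + D_2/(1+r)^2 + TV/(1+r)^2
    = 380283.28865 + 389798.86692 + 3928863.82696 = 4698945.98253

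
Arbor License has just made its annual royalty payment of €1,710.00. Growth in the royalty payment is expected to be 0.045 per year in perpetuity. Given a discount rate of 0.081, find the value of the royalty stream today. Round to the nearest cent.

D₁ = D₀ × (1 + g) = €1,710.00 × 1.045 = €1,786.9500
Growing perpetuity: P = D₁ / (r − g) = €1,786.9500 / (0.081 − 0.045) = €49,637.50

€49637.50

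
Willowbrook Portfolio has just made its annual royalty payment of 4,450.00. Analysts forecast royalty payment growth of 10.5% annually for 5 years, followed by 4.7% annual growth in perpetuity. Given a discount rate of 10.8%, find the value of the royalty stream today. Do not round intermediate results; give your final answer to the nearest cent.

97420.99

D_1 = 4917.25000
D_2 = 5433.56125
D_3 = 6004.08518
D_4 = 6634.51413
D_5 = 7331.13811
Terminal value at year 5: TV = D_5×(1+g_2)/(r−g_2) = 7675.70160/0.061 = 125831.17376
P_0 = D_1/(1+r)^1 + D_2/(1+r)^2 + D_3/(1+r)^3 + D_4/(1+r)^4 + D_5/(1+r)^5 + TV/(1+r)^5
    = 4437.95126 + 4425.93515 + 4413.95157 + 4402.00044 + 4390.08166 + 75351.07382 = 97420.99391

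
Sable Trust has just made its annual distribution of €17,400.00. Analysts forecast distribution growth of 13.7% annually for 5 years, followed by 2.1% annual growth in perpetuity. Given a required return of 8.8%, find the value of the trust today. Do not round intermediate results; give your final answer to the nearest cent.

€429974.50

D_1 = 19783.80000
D_2 = 22494.18060
D_3 = 25575.88334
D_4 = 29079.77936
D_5 = 33063.70913
Terminal value at year 5: TV = D_5×(1+g_2)/(r−g_2) = 33758.04702/0.067 = 503851.44812
P_0 = D_1/(1+r)^1 + D_2/(1+r)^2 + D_3/(1+r)^3 + D_4/(1+r)^4 + D_5/(1+r)^5 + TV/(1+r)^5
    = 18183.63971 + 19002.57201 + 19858.38637 + 20752.74385 + 21687.38029 + 330489.78023 = 429974.50246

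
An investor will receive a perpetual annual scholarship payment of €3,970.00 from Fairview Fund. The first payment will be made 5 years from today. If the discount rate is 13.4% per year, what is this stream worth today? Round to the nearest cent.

€17915.69

Value at end of year 4: C / r = €3,970.00 / 0.134 = €29,626.8657
Discount to today: PV = €29,626.8657 / (1 + 0.134)^4 = €29,626.8657 / 1.653683 = €17,915.69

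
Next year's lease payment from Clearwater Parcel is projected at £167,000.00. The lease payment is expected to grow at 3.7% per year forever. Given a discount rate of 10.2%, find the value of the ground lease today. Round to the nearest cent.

£2569230.77

Growing perpetuity: P = D₁ / (r − g) = £167,000.0000 / (0.102 − 0.037) = £2,569,230.77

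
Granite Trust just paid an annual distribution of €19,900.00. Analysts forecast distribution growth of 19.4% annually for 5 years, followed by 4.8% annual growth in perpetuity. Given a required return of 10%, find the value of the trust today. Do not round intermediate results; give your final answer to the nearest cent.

€732430.44

D_1 = 23760.60000
D_2 = 28370.15640
D_3 = 33873.96674
D_4 = 40445.51629
D_5 = 48291.94645
Terminal value at year 5: TV = D_5×(1+g_2)/(r−g_2) = 50609.95988/0.052 = 973268.45922
P_0 = D_1/(1+r)^1 + D_2/(1+r)^2 + D_3/(1+r)^3 + D_4/(1+r)^4 + D_5/(1+r)^5 + TV/(1+r)^5
    = 21600.54545 + 23446.41025 + 25450.01258 + 27624.83183 + 29985.49928 + 604323.13939 = 732430.43879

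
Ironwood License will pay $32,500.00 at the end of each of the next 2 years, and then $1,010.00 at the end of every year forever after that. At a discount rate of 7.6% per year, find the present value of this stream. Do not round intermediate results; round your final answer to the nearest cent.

PV of 2-year annuity: $32,500.00 × [1 − (1+0.076)^−2] / 0.076 = 58275.52134
Perpetuity value at year 2: $1,010.00 / 0.076 = 13289.47368
PV of perpetuity: 13289.47368 / (1+0.076)^2 = 11478.44979
Total PV = 58275.52134 + 11478.44979 = 69753.97113

$69753.97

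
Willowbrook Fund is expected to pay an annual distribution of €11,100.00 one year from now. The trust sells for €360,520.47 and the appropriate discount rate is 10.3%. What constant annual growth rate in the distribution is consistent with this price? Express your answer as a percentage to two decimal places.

P = D₁/(r−g) ⇒ g = r − D₁/P = 0.103 − €11,100.00/€360,520.47 = 0.072211

7.22%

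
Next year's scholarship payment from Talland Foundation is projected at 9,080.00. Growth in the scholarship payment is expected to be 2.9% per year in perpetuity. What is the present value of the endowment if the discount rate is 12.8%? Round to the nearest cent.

Growing perpetuity: P = D₁ / (r − g) = 9,080.0000 / (0.128 − 0.029) = 91,717.17

91717.17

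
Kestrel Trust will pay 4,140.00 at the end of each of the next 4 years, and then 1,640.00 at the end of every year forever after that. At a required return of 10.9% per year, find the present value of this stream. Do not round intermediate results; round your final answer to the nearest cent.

22818.57

PV of 4-year annuity: 4,140.00 × [1 − (1+0.109)^−4] / 0.109 = 12871.59669
Perpetuity value at year 4: 1,640.00 / 0.109 = 15045.87156
PV of perpetuity: 15045.87156 / (1+0.109)^4 = 9946.97819
Total PV = 12871.59669 + 9946.97819 = 22818.57487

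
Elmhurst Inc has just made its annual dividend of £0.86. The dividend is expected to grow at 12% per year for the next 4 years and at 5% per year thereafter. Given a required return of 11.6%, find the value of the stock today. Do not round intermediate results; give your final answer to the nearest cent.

D_1 = 0.96320
D_2 = 1.07878
D_3 = 1.20824
D_4 = 1.35323
Terminal value at year 4: TV = D_4×(1+g_2)/(r−g_2) = 1.42089/0.066 = 21.52861
P_0 = D_1/(1+r)^1 + D_2/(1+r)^2 + D_3/(1+r)^3 + D_4/(1+r)^4 + TV/(1+r)^4
    = 0.86308 + 0.86618 + 0.86928 + 0.87240 + 13.87903 = 17.34997

£17.35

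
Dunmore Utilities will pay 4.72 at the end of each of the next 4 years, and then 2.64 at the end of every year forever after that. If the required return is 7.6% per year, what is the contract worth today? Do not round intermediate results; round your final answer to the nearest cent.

41.69

PV of 4-year annuity: 4.72 × [1 − (1+0.076)^−4] / 0.076 = 15.77345
Perpetuity value at year 4: 2.64 / 0.076 = 34.73684
PV of perpetuity: 34.73684 / (1+0.076)^4 = 25.91441
Total PV = 15.77345 + 25.91441 = 41.68785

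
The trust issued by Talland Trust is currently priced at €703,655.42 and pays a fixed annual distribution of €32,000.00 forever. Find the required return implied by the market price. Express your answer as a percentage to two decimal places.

4.55%

P = C/r ⇒ r = C/P = €32,000.00/€703,655.42 = 0.045477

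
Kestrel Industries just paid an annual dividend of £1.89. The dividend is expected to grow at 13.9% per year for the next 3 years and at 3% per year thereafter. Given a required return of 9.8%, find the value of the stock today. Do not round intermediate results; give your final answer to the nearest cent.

D_1 = 2.15271
D_2 = 2.45194
D_3 = 2.79276
Terminal value at year 3: TV = D_3×(1+g_2)/(r−g_2) = 2.87654/0.068 = 42.30204
P_0 = D_1/(1+r)^1 + D_2/(1+r)^2 + D_3/(1+r)^3 + TV/(1+r)^3
    = 1.96057 + 2.03378 + 2.10973 + 31.95614 = 38.06022

£38.06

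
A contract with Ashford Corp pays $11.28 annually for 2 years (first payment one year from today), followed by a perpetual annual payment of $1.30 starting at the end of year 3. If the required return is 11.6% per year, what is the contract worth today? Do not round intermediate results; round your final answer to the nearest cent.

$28.16

PV of 2-year annuity: $11.28 × [1 − (1+0.116)^−2] / 0.116 = 19.16445
Perpetuity value at year 2: $1.30 / 0.116 = 11.20690
PV of perpetuity: 11.20690 / (1+0.116)^2 = 8.99823
Total PV = 19.16445 + 8.99823 = 28.16268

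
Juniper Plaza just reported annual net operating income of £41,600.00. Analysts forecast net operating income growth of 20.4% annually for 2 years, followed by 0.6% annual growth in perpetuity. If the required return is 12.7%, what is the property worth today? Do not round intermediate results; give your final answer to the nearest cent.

D_1 = 50086.40000
D_2 = 60304.02560
Terminal value at year 2: TV = D_2×(1+g_2)/(r−g_2) = 60665.84975/0.121 = 501370.65912
P_0 = D_1/(1+r)^1 + D_2/(1+r)^2 + TV/(1+r)^2
    = 44442.23602 + 47478.66209 + 394739.95092 = 486660.84903

£486660.85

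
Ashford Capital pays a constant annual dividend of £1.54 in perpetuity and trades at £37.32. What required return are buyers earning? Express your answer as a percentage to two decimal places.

4.13%

P = C/r ⇒ r = C/P = £1.54/£37.32 = 0.041265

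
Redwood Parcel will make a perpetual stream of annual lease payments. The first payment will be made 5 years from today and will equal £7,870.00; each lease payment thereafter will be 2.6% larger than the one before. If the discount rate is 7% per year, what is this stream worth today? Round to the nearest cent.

£136454.21

Value at end of year 4: C₁ / (r − g) = £7,870.00 / (0.07 − 0.026) = £178,863.6364
Discount to today: PV = £178,863.6364 / (1 + 0.07)^4 = £178,863.6364 / 1.310796 = £136,454.21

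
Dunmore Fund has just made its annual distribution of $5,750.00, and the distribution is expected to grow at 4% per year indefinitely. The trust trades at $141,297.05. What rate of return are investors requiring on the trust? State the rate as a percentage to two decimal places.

D₁ = $5,750.00 × 1.04 = $5,980.0000
P = D₁/(r − g) ⇒ r = D₁/P + g = $5,980.0000/$141,297.05 + 0.04 = 0.042322 + 0.04 = 0.082322

8.23%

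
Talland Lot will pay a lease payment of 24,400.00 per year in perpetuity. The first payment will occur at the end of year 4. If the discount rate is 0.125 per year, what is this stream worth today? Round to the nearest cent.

137095.20

Value at end of year 3: C / r = 24,400.00 / 0.125 = 195,200.0000
Discount to today: PV = 195,200.0000 / (1 + 0.125)^3 = 195,200.0000 / 1.423828 = 137,095.20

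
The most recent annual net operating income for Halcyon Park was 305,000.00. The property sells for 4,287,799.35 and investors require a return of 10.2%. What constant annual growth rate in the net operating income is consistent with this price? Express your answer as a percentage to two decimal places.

2.88%

P = D₀(1+g)/(r−g) ⇒ P(r−g) = D₀(1+g) ⇒ g(P+D₀) = P·r − D₀
g = (P·r − D₀)/(P + D₀) = (4,287,799.35×0.102 − 305,000.00) / (4,287,799.35 + 305,000.00) = 0.028818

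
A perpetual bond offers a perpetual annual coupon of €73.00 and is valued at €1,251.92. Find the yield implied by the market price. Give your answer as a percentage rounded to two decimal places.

5.83%

P = C/r ⇒ r = C/P = €73.00/€1,251.92 = 0.058310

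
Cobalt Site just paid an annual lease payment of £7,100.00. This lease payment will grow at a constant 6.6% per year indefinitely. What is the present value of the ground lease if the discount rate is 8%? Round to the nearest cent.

£540614.29

D₁ = D₀ × (1 + g) = £7,100.00 × 1.066 = £7,568.6000
Growing perpetuity: P = D₁ / (r − g) = £7,568.6000 / (0.08 − 0.066) = £540,614.29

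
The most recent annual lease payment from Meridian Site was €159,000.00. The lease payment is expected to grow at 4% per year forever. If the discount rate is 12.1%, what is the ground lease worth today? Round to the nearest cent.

€2041481.48

D₁ = D₀ × (1 + g) = €159,000.00 × 1.04 = €165,360.0000
Growing perpetuity: P = D₁ / (r − g) = €165,360.0000 / (0.121 − 0.04) = €2,041,481.48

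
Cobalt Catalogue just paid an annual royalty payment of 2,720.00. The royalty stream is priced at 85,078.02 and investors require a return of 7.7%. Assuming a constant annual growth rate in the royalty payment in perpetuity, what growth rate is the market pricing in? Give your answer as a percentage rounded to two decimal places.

4.36%

P = D₀(1+g)/(r−g) ⇒ P(r−g) = D₀(1+g) ⇒ g(P+D₀) = P·r − D₀
g = (P·r − D₀)/(P + D₀) = (85,078.02×0.077 − 2,720.00) / (85,078.02 + 2,720.00) = 0.043634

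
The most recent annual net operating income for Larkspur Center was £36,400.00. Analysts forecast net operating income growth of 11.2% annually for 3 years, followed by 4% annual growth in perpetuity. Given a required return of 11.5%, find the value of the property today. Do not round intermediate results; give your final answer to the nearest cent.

D_1 = 40476.80000
D_2 = 45010.20160
D_3 = 50051.34418
Terminal value at year 3: TV = D_3×(1+g_2)/(r−g_2) = 52053.39795/0.075 = 694045.30595
P_0 = D_1/(1+r)^1 + D_2/(1+r)^2 + D_3/(1+r)^3 + TV/(1+r)^3
    = 36302.06278 + 36204.38907 + 36106.97816 + 500683.43044 = 609296.86044

£609296.86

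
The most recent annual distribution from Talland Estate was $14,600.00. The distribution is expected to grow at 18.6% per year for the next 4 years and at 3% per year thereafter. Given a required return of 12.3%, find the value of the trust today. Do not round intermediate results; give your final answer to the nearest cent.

D_1 = 17315.60000
D_2 = 20536.30160
D_3 = 24356.05370
D_4 = 28886.27969
Terminal value at year 4: TV = D_4×(1+g_2)/(r−g_2) = 29752.86808/0.093 = 319923.31264
P_0 = D_1/(1+r)^1 + D_2/(1+r)^2 + D_3/(1+r)^3 + D_4/(1+r)^4 + TV/(1+r)^4
    = 15419.05610 + 16284.06103 + 17197.59250 + 18162.37285 + 201153.16163 = 268216.24411

$268216.24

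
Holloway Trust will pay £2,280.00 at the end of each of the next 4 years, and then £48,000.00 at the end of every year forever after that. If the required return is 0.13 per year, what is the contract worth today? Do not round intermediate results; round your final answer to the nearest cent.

£233237.94

PV of 4-year annuity: £2,280.00 × [1 − (1+0.13)^−4] / 0.13 = 6781.79462
Perpetuity value at year 4: £48,000.00 / 0.13 = 369230.76923
PV of perpetuity: 369230.76923 / (1+0.13)^4 = 226456.14560
Total PV = 6781.79462 + 226456.14560 = 233237.94023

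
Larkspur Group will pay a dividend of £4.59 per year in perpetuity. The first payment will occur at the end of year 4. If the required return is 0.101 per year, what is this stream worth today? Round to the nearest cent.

Value at end of year 3: C / r = £4.59 / 0.101 = £45.4455
Discount to today: PV = £45.4455 / (1 + 0.101)^3 = £45.4455 / 1.334633 = £34.05

£34.05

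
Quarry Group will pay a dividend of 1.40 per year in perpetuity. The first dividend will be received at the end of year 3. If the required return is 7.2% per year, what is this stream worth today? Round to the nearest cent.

16.92

Value at end of year 2: C / r = 1.40 / 0.072 = 19.4444
Discount to today: PV = 19.4444 / (1 + 0.072)^2 = 19.4444 / 1.149184 = 16.92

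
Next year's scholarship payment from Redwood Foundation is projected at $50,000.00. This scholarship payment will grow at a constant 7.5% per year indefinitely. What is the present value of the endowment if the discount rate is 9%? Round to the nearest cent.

Growing perpetuity: P = D₁ / (r − g) = $50,000.0000 / (0.09 − 0.075) = $3,333,333.33

$3333333.33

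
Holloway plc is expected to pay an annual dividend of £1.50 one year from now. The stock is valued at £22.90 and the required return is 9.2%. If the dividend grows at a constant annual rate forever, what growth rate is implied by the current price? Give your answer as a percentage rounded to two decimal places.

2.65%

P = D₁/(r−g) ⇒ g = r − D₁/P = 0.092 − £1.50/£22.90 = 0.026498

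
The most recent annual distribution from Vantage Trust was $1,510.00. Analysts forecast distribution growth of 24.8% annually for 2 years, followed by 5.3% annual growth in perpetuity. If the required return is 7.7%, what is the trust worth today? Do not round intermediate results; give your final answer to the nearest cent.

$92736.71

D_1 = 1884.48000
D_2 = 2351.83104
Terminal value at year 2: TV = D_2×(1+g_2)/(r−g_2) = 2476.47809/0.024 = 103186.58688
P_0 = D_1/(1+r)^1 + D_2/(1+r)^2 + TV/(1+r)^2
    = 1749.74930 + 2027.56465 + 88959.39914 = 92736.71309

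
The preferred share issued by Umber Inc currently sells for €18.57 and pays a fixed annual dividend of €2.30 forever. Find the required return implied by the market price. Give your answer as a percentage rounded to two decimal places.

12.39%

P = C/r ⇒ r = C/P = €2.30/€18.57 = 0.123856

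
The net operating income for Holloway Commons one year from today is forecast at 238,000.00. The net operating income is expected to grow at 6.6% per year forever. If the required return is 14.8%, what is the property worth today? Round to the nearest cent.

2902439.02

Growing perpetuity: P = D₁ / (r − g) = 238,000.0000 / (0.148 − 0.066) = 2,902,439.02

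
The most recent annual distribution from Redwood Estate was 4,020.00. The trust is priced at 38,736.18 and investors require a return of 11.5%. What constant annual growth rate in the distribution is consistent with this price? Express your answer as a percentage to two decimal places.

P = D₀(1+g)/(r−g) ⇒ P(r−g) = D₀(1+g) ⇒ g(P+D₀) = P·r − D₀
g = (P·r − D₀)/(P + D₀) = (38,736.18×0.115 − 4,020.00) / (38,736.18 + 4,020.00) = 0.010166

1.02%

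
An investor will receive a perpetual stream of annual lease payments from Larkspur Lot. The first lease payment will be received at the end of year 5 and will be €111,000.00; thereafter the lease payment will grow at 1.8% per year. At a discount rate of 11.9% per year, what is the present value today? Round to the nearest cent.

€700940.67

Value at end of year 4: C₁ / (r − g) = €111,000.00 / (0.119 − 0.018) = €1,099,009.9010
Discount to today: PV = €1,099,009.9010 / (1 + 0.119)^4 = €1,099,009.9010 / 1.567907 = €700,940.67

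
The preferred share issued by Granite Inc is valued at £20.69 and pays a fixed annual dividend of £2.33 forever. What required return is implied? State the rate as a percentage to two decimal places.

11.26%

P = C/r ⇒ r = C/P = £2.33/£20.69 = 0.112615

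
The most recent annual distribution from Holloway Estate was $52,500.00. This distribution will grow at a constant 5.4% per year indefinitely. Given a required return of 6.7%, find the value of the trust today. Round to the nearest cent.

$4256538.46

D₁ = D₀ × (1 + g) = $52,500.00 × 1.054 = $55,335.0000
Growing perpetuity: P = D₁ / (r − g) = $55,335.0000 / (0.067 − 0.054) = $4,256,538.46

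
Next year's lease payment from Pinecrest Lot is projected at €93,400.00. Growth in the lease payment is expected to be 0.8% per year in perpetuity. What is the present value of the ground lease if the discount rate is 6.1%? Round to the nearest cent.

Growing perpetuity: P = D₁ / (r − g) = €93,400.0000 / (0.061 − 0.008) = €1,762,264.15

€1762264.15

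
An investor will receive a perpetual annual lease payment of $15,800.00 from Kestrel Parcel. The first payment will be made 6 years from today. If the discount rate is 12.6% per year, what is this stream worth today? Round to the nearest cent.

$69277.88

Value at end of year 5: C / r = $15,800.00 / 0.126 = $125,396.8254
Discount to today: PV = $125,396.8254 / (1 + 0.126)^5 = $125,396.8254 / 1.810056 = $69,277.88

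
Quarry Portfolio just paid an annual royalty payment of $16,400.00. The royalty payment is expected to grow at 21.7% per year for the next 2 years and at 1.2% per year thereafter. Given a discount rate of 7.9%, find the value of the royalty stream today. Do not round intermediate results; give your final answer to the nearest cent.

$354489.36

D_1 = 19958.80000
D_2 = 24289.85960
Terminal value at year 2: TV = D_2×(1+g_2)/(r−g_2) = 24581.33792/0.067 = 366885.64053
P_0 = D_1/(1+r)^1 + D_2/(1+r)^2 + TV/(1+r)^2
    = 18497.49768 + 20863.25735 + 315128.60355 = 354489.35858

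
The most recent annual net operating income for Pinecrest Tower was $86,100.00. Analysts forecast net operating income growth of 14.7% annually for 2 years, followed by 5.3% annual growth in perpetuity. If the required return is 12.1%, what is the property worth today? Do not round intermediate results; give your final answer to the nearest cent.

$1574085.51

D_1 = 98756.70000
D_2 = 113273.93490
Terminal value at year 2: TV = D_2×(1+g_2)/(r−g_2) = 119277.45345/0.068 = 1754080.19779
P_0 = D_1/(1+r)^1 + D_2/(1+r)^2 + TV/(1+r)^2
    = 88096.96699 + 90140.25080 + 1395848.29541 = 1574085.51320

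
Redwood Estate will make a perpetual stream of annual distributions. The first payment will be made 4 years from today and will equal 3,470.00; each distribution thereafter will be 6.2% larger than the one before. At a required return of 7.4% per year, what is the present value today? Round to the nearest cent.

233418.56

Value at end of year 3: C₁ / (r − g) = 3,470.00 / (0.074 − 0.062) = 289,166.6667
Discount to today: PV = 289,166.6667 / (1 + 0.074)^3 = 289,166.6667 / 1.238833 = 233,418.56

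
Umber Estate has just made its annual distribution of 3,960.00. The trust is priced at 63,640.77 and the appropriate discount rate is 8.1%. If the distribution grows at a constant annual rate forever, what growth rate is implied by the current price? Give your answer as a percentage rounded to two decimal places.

P = D₀(1+g)/(r−g) ⇒ P(r−g) = D₀(1+g) ⇒ g(P+D₀) = P·r − D₀
g = (P·r − D₀)/(P + D₀) = (63,640.77×0.081 − 3,960.00) / (63,640.77 + 3,960.00) = 0.017676

1.77%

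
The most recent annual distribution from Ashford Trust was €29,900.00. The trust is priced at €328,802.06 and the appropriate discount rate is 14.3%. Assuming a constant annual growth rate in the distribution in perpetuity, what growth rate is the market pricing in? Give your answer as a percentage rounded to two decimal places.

4.77%

P = D₀(1+g)/(r−g) ⇒ P(r−g) = D₀(1+g) ⇒ g(P+D₀) = P·r − D₀
g = (P·r − D₀)/(P + D₀) = (€328,802.06×0.143 − €29,900.00) / (€328,802.06 + €29,900.00) = 0.047724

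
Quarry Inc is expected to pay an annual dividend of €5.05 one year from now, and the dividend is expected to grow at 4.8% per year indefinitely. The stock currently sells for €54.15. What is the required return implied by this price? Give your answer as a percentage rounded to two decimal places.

14.13%

P = D₁/(r − g) ⇒ r = D₁/P + g = €5.0500/€54.15 + 0.048 = 0.093259 + 0.048 = 0.141259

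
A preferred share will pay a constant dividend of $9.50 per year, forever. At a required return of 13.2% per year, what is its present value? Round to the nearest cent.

$71.97

Level perpetuity: PV = C / r = $9.50 / 0.132 = $71.97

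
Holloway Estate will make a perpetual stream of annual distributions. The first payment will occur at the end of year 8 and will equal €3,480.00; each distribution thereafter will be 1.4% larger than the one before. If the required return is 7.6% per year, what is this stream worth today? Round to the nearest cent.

Value at end of year 7: C₁ / (r − g) = €3,480.00 / (0.076 − 0.014) = €56,129.0323
Discount to today: PV = €56,129.0323 / (1 + 0.076)^7 = €56,129.0323 / 1.669882 = €33,612.57

€33612.57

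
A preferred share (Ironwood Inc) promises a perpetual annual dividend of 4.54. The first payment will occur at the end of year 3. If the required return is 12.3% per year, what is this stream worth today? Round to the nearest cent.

Value at end of year 2: C / r = 4.54 / 0.123 = 36.9106
Discount to today: PV = 36.9106 / (1 + 0.123)^2 = 36.9106 / 1.261129 = 29.27

29.27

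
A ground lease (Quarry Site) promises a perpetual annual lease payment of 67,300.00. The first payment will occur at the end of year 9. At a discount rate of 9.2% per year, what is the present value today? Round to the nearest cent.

361781.31

Value at end of year 8: C / r = 67,300.00 / 0.092 = 731,521.7391
Discount to today: PV = 731,521.7391 / (1 + 0.092)^8 = 731,521.7391 / 2.022000 = 361,781.31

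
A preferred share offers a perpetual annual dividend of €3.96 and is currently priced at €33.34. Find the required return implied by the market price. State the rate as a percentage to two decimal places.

11.88%

P = C/r ⇒ r = C/P = €3.96/€33.34 = 0.118776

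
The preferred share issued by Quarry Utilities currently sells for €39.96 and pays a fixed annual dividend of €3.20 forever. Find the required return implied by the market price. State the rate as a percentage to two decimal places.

P = C/r ⇒ r = C/P = €3.20/€39.96 = 0.080080

8.01%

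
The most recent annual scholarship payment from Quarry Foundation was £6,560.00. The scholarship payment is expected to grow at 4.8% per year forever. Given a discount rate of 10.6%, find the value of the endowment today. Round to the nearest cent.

£118532.41

D₁ = D₀ × (1 + g) = £6,560.00 × 1.048 = £6,874.8800
Growing perpetuity: P = D₁ / (r − g) = £6,874.8800 / (0.106 − 0.048) = £118,532.41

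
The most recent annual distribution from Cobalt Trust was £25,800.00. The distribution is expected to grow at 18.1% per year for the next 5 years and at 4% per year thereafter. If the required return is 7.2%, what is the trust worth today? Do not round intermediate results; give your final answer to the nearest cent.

D_1 = 30469.80000
D_2 = 35984.83380
D_3 = 42498.08872
D_4 = 50190.24278
D_5 = 59274.67672
Terminal value at year 5: TV = D_5×(1+g_2)/(r−g_2) = 61645.66379/0.032 = 1926426.99334
P_0 = D_1/(1+r)^1 + D_2/(1+r)^2 + D_3/(1+r)^3 + D_4/(1+r)^4 + D_5/(1+r)^5 + TV/(1+r)^5
    = 28423.32090 + 31313.37871 + 34497.29502 + 38004.94908 + 41869.25827 + 1360750.89372 = 1534859.09569

£1534859.10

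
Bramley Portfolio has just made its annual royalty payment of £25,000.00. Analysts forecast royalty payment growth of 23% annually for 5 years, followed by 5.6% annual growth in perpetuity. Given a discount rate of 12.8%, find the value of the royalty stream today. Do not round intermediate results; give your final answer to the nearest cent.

£728549.62

D_1 = 30750.00000
D_2 = 37822.50000
D_3 = 46521.67500
D_4 = 57221.66025
D_5 = 70382.64211
Terminal value at year 5: TV = D_5×(1+g_2)/(r−g_2) = 74324.07007/0.072 = 1032278.75091
P_0 = D_1/(1+r)^1 + D_2/(1+r)^2 + D_3/(1+r)^3 + D_4/(1+r)^4 + D_5/(1+r)^5 + TV/(1+r)^5
    = 27260.63830 + 29725.69602 + 32413.65789 + 35344.68015 + 38540.74165 + 565264.21085 = 728549.62485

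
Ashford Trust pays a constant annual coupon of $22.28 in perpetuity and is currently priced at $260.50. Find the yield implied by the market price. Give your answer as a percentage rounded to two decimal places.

P = C/r ⇒ r = C/P = $22.28/$260.50 = 0.085528

8.55%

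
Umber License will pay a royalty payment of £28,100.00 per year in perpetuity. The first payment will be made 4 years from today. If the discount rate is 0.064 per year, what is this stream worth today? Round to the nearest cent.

£364503.30

Value at end of year 3: C / r = £28,100.00 / 0.064 = £439,062.5000
Discount to today: PV = £439,062.5000 / (1 + 0.064)^3 = £439,062.5000 / 1.204550 = £364,503.30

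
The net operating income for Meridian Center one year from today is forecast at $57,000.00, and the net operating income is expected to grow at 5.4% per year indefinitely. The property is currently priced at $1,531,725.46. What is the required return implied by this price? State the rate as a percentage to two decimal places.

9.12%

P = D₁/(r − g) ⇒ r = D₁/P + g = $57,000.0000/$1,531,725.46 + 0.054 = 0.037213 + 0.054 = 0.091213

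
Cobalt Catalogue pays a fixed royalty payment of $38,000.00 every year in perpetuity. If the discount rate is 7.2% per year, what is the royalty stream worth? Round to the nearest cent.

$527777.78

Level perpetuity: PV = C / r = $38,000.00 / 0.072 = $527,777.78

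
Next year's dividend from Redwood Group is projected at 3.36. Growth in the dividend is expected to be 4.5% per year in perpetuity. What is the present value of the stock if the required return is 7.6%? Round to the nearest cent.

Growing perpetuity: P = D₁ / (r − g) = 3.3600 / (0.076 − 0.045) = 108.39

108.39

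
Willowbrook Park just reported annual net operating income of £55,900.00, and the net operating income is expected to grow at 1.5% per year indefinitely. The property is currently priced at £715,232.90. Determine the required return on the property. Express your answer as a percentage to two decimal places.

D₁ = £55,900.00 × 1.015 = £56,738.5000
P = D₁/(r − g) ⇒ r = D₁/P + g = £56,738.5000/£715,232.90 + 0.015 = 0.079329 + 0.015 = 0.094329

9.43%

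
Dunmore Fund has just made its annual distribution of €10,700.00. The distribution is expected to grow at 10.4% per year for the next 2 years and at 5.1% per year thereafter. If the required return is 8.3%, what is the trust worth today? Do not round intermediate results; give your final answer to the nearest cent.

€387215.51

D_1 = 11812.80000
D_2 = 13041.33120
Terminal value at year 2: TV = D_2×(1+g_2)/(r−g_2) = 13706.43909/0.032 = 428326.22160
P_0 = D_1/(1+r)^1 + D_2/(1+r)^2 + TV/(1+r)^2
    = 10907.47922 + 11118.98159 + 365189.05165 = 387215.51247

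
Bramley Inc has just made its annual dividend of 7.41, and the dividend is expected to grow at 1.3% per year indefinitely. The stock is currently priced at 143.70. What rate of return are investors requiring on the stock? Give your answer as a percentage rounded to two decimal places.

D₁ = 7.41 × 1.013 = 7.5063
P = D₁/(r − g) ⇒ r = D₁/P + g = 7.5063/143.70 + 0.013 = 0.052236 + 0.013 = 0.065236

6.52%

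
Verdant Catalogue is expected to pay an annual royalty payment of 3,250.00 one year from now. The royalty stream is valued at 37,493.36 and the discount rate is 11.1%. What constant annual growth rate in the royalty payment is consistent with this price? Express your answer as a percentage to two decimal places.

2.43%

P = D₁/(r−g) ⇒ g = r − D₁/P = 0.111 − 3,250.00/37,493.36 = 0.024318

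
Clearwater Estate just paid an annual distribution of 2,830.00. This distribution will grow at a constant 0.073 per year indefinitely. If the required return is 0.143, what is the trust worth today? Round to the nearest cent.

43379.86

D₁ = D₀ × (1 + g) = 2,830.00 × 1.073 = 3,036.5900
Growing perpetuity: P = D₁ / (r − g) = 3,036.5900 / (0.143 − 0.073) = 43,379.86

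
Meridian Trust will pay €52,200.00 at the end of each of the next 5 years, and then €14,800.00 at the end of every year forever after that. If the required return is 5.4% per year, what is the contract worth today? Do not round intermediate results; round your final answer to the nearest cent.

€434221.62

PV of 5-year annuity: €52,200.00 × [1 − (1+0.054)^−5] / 0.054 = 223521.44651
Perpetuity value at year 5: €14,800.00 / 0.054 = 274074.07407
PV of perpetuity: 274074.07407 / (1+0.054)^5 = 210700.17736
Total PV = 223521.44651 + 210700.17736 = 434221.62387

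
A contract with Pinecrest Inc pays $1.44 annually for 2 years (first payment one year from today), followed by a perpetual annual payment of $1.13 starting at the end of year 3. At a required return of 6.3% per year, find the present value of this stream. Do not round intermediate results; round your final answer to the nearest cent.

PV of 2-year annuity: $1.44 × [1 − (1+0.063)^−2] / 0.063 = 2.62903
Perpetuity value at year 2: $1.13 / 0.063 = 17.93651
PV of perpetuity: 17.93651 / (1+0.063)^2 = 15.87345
Total PV = 2.62903 + 15.87345 = 18.50248

$18.50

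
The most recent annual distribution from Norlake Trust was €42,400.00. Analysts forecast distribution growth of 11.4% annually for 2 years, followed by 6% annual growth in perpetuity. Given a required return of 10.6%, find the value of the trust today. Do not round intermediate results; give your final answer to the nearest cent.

€1076951.33

D_1 = 47233.60000
D_2 = 52618.23040
Terminal value at year 2: TV = D_2×(1+g_2)/(r−g_2) = 55775.32422/0.046 = 1212507.04835
P_0 = D_1/(1+r)^1 + D_2/(1+r)^2 + TV/(1+r)^2
    = 42706.69078 + 43015.59993 + 991229.04194 = 1076951.33265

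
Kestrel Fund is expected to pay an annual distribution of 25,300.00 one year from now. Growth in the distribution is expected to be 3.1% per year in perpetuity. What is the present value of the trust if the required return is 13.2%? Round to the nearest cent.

Growing perpetuity: P = D₁ / (r − g) = 25,300.0000 / (0.132 − 0.031) = 250,495.05

250495.05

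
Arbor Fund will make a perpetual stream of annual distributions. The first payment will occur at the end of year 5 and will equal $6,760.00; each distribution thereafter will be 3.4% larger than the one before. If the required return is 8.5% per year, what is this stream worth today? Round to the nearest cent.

$95643.96

Value at end of year 4: C₁ / (r − g) = $6,760.00 / (0.085 − 0.034) = $132,549.0196
Discount to today: PV = $132,549.0196 / (1 + 0.085)^4 = $132,549.0196 / 1.385859 = $95,643.96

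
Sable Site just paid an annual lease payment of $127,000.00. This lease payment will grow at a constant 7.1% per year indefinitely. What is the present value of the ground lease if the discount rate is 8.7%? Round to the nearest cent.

$8501062.50

D₁ = D₀ × (1 + g) = $127,000.00 × 1.071 = $136,017.0000
Growing perpetuity: P = D₁ / (r − g) = $136,017.0000 / (0.087 − 0.071) = $8,501,062.50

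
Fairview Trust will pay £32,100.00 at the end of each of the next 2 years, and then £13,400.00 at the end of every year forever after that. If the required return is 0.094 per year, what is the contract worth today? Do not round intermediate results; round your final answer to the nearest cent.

£175270.96

PV of 2-year annuity: £32,100.00 × [1 − (1+0.094)^−2] / 0.094 = 56162.58201
Perpetuity value at year 2: £13,400.00 / 0.094 = 142553.19149
PV of perpetuity: 142553.19149 / (1+0.094)^2 = 119108.37532
Total PV = 56162.58201 + 119108.37532 = 175270.95733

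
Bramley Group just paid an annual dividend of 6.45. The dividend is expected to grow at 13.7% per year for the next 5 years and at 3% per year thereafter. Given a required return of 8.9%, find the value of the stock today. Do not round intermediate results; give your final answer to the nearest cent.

D_1 = 7.33365
D_2 = 8.33836
D_3 = 9.48072
D_4 = 10.77957
D_5 = 12.25637
Terminal value at year 5: TV = D_5×(1+g_2)/(r−g_2) = 12.62407/0.059 = 213.96722
P_0 = D_1/(1+r)^1 + D_2/(1+r)^2 + D_3/(1+r)^3 + D_4/(1+r)^4 + D_5/(1+r)^5 + TV/(1+r)^5
    = 6.73430 + 7.03113 + 7.34104 + 7.66461 + 8.00244 + 139.70368 = 176.47720

176.48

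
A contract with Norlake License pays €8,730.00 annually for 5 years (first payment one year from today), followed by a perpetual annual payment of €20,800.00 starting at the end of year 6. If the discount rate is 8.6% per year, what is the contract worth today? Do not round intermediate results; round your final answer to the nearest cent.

PV of 5-year annuity: €8,730.00 × [1 − (1+0.086)^−5] / 0.086 = 34312.03127
Perpetuity value at year 5: €20,800.00 / 0.086 = 241860.46512
PV of perpetuity: 241860.46512 / (1+0.086)^5 = 160109.00458
Total PV = 34312.03127 + 160109.00458 = 194421.03585

€194421.04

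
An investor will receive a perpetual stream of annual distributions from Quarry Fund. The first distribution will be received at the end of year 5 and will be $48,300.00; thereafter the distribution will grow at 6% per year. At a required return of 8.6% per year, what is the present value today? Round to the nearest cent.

$1335532.56

Value at end of year 4: C₁ / (r − g) = $48,300.00 / (0.086 − 0.06) = $1,857,692.3077
Discount to today: PV = $1,857,692.3077 / (1 + 0.086)^4 = $1,857,692.3077 / 1.390975 = $1,335,532.56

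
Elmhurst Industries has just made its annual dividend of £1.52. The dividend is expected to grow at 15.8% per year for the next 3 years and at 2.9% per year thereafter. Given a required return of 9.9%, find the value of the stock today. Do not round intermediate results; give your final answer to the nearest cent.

D_1 = 1.76016
D_2 = 2.03827
D_3 = 2.36031
Terminal value at year 3: TV = D_3×(1+g_2)/(r−g_2) = 2.42876/0.07 = 34.69657
P_0 = D_1/(1+r)^1 + D_2/(1+r)^2 + D_3/(1+r)^3 + TV/(1+r)^3
    = 1.60160 + 1.68758 + 1.77818 + 26.13927 = 31.20664

£31.21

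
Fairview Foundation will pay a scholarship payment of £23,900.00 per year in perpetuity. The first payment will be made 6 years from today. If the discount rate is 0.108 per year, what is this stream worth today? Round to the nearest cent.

£132518.14

Value at end of year 5: C / r = £23,900.00 / 0.108 = £221,296.2963
Discount to today: PV = £221,296.2963 / (1 + 0.108)^5 = £221,296.2963 / 1.669932 = £132,518.14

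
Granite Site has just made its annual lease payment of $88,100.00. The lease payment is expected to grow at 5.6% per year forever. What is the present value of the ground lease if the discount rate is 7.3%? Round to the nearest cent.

$5472564.71

D₁ = D₀ × (1 + g) = $88,100.00 × 1.056 = $93,033.6000
Growing perpetuity: P = D₁ / (r − g) = $93,033.6000 / (0.073 − 0.056) = $5,472,564.71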